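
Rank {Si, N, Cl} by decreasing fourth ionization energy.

N > Cl > Si

IE_4 is the cost of taking one more electron from the +3 cation: Si³⁺ still has 1 valence electron; N³⁺ still has 2 valence electrons; Cl³⁺ still has 4 valence electrons.
All are still removing valence electrons, so compare the +3 ions as you would atoms: IE_4 generally rises across a period (higher Z_eff) and falls down a group (larger shell), subject to the usual subshell exceptions.
Valence configurations: Si³⁺ [Ne]3s¹, N³⁺ [He]2s², Cl³⁺ [Ne]3s²3p².
The numbers (kJ/mol): Si 4356, N 7475, Cl 5159.
So the fourth ionization energies run Si < Cl < N.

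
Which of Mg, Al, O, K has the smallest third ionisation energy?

Al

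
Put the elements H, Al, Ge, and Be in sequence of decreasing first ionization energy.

H is in period 1, group 1; Be is in period 2, group 2; Al is in period 3, group 13; Ge is in period 4, group 14.
Across a period the outer electron is held more tightly (higher IE₁); down a group it sits in a higher shell, more shielded, and comes off more easily.
A diagonal step moves right (one effect) and down (the opposite effect) at once.
Ge > Al: the two effects oppose for this pair; the across-period effect wins (762 vs 578 kJ/mol).
Be > Ge: the two effects oppose for this pair; the down-group effect wins (900 vs 762 kJ/mol).
H > Be: period and group pull opposite ways; the down-group shift dominates (1312 vs 900 kJ/mol).
For reference (kJ/mol): H 1312, Be 900, Al 578, Ge 762.
So from highest to lowest: H > Be > Ge > Al.

H, Be, Ge, Al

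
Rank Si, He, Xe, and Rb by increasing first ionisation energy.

He is in period 1, group 18; Si is in period 3, group 14; Rb is in period 5, group 1; Xe is in period 5, group 18.
IE₁ increases left→right with effective nuclear charge and decreases top→bottom as the valence shell moves farther out.
Neither a single period nor a single group — weigh both effects.
Si > Rb: both effects reinforce here, so Si is clearly the higher of the two.
Xe > Si: period and group pull opposite ways; the across-period shift dominates (1170 vs 786 kJ/mol).
He > Xe: they share group 18; the group trend gives He the larger value.
Tabulated first ionization energy (kJ/mol): He 2372, Si 786, Rb 403, Xe 1170.
So from lowest to highest: Rb < Si < Xe < He.

Rb < Si < Xe < He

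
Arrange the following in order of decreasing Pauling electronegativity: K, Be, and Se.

Se, Be, K

Smaller atoms with higher effective nuclear charge are more electronegative.
Neither a single period nor a single group — weigh both effects.
Be > K: relative to K, both the across-period and down-group shifts push Be's electronegativity up.
Se > Be: the two effects oppose for this pair; the across-period effect wins (2.55 vs 1.57).
Approximate values (Pauling): Be 1.57, K 0.82, Se 2.55.
So from highest to lowest: Se > Be > K.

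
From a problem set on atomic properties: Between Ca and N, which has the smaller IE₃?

The third ionization energy removes an electron from the +2 ion. For each element: Ca²⁺ is the bare [Ar] core; N²⁺ still has 3 valence electrons.
Pulling an electron out of a noble-gas core costs far more than removing a remaining valence electron, so Ca sits at the high end of IE_3.
Tabulated IE_3 (kJ/mol): Ca 4912, N 4578.
Putting it together, IE_3: N < Ca.

N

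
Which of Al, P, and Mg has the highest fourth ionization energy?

The fourth ionization energy removes an electron from the +3 ion. For each element: Al³⁺ is the bare [Ne] core; P³⁺ still has 2 valence electrons; Mg³⁺ is already 1 electron into the core.
Core electrons are held far more tightly than valence electrons, so Mg and Al top the IE_4 order.
The numbers (kJ/mol): Al 11577, P 4964, Mg 10543.
So the fourth ionization energies run P < Mg < Al.

Al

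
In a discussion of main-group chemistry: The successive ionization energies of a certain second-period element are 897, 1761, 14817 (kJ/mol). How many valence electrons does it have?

2

Look for the largest jump between consecutive ionization energies: IE3/IE2 ≈ 8.4, far larger than any earlier ratio.
That jump marks the point where a core electron is being removed. So the atom has 2 valence electrons.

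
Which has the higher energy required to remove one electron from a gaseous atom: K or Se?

K is in period 4, group 1; Se is in period 4, group 16.
Removing the outermost electron gets harder across a period and easier down a group.
All lie in period 4, so first ionization energy increases left to right.
So Se has the higher energy required to remove one electron from a gaseous atom (Se > K).

Se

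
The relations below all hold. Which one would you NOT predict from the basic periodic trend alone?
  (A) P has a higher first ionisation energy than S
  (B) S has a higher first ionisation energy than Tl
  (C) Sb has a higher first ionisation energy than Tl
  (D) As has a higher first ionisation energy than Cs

(A)

The general trend: first ionisation energy increases across a period and decreases down a group.
(A) P (period 3, group 15) vs S (period 3, group 16): the stated order contradicts the simple trend.
(B) S (period 3, group 16) vs Tl (period 6, group 13): the stated order agrees with the simple trend.
(C) Sb (period 5, group 15) vs Tl (period 6, group 13): the stated order agrees with the simple trend.
(D) As (period 4, group 15) vs Cs (period 6, group 1): the stated order agrees with the simple trend.
The exception is (A): S (3p⁴) ionizes more easily than half-filled P (3p³) because the paired 3p electron in S is pushed out by e⁻–e⁻ repulsion.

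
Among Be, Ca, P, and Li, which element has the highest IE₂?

Li

Consider each +1 ion: Be⁺ still has 1 valence electron; Ca⁺ still has 1 valence electron; P⁺ still has 4 valence electrons; Li⁺ is the bare [He] core.
Core electrons are held far more tightly than valence electrons, so Li tops the IE_2 order.
Valence configurations: Be⁺ [He]2s¹, Ca⁺ [Ar]4s¹, P⁺ [Ne]3s²3p².
Tabulated IE_2 (kJ/mol): Be 1757, Ca 1145, P 1907, Li 7298.
Overall IE_2 order: Ca < Be < P < Li.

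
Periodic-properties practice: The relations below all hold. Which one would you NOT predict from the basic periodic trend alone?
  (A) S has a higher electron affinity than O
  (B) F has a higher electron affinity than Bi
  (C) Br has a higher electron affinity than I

The general trend: electron affinity increases across a period and decreases down a group.
(A) S (period 3, group 16) vs O (period 2, group 16): the stated order contradicts the simple trend.
(B) F (period 2, group 17) vs Bi (period 6, group 15): the stated order agrees with the simple trend.
(C) Br (period 4, group 17) vs I (period 5, group 17): the stated order agrees with the simple trend.
The exception is (A): the compact 2p subshell of O repels the added electron more than S's larger 3p does.

(A)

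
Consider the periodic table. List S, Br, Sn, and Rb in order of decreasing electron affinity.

S is in period 3, group 16; Br is in period 4, group 17; Rb is in period 5, group 1; Sn is in period 5, group 14.
Atoms with high Z_eff and room in the valence shell (especially the halogens) have the most exothermic electron affinities.
Here both period and group differ, so the two effects have to be weighed against each other.
Sn > Rb: Sn lies to the right of Rb in period 5, so the across-period effect alone puts Sn higher.
S > Sn: relative to Sn, both the across-period and down-group shifts push S's electron affinity up.
Br > S: period and group pull opposite ways; the across-period shift dominates (325 vs 200 kJ/mol).
Tabulated electron affinity (kJ/mol): S 200, Br 325, Rb 47, Sn 107.
So from highest to lowest: Br > S > Sn > Rb.

Br, S, Sn, Rb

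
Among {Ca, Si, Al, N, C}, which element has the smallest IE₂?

Ca

Consider each +1 ion: Ca⁺ still has 1 valence electron; Si⁺ still has 3 valence electrons; Al⁺ still has 2 valence electrons; N⁺ still has 4 valence electrons; C⁺ still has 3 valence electrons.
All are still removing valence electrons, so compare the +1 ions as you would atoms: IE_2 generally rises across a period (higher Z_eff) and falls down a group (larger shell), subject to the usual subshell exceptions.
Valence configurations: Ca⁺ [Ar]4s¹, Si⁺ [Ne]3s²3p¹, Al⁺ [Ne]3s², N⁺ [He]2s²2p², C⁺ [He]2s²2p¹.
Si⁺ loses a lone 3p electron whereas Al⁺ must break into a filled 3s² pair, so IE_2(Al) > IE_2(Si) even though Si has the higher nuclear charge.
The numbers (kJ/mol): Ca 1145, Si 1577, Al 1817, N 2856, C 2353.
Putting it together, IE_2: Ca < Si < Al < C < N.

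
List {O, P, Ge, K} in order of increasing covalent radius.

O is in period 2, group 16; P is in period 3, group 15; K is in period 4, group 1; Ge is in period 4, group 14.
Atomic radius shrinks across a period as nuclear charge pulls the same shell inward, and grows down a group as new shells are added.
These span different periods and groups, so the two trends combine.
P > O: relative to O, both the across-period and down-group shifts push P's atomic radius up.
Ge > P: both effects reinforce here, so Ge is clearly the larger of the two.
K > Ge: K lies to the left of Ge in period 4, so the across-period effect alone puts K larger.
For reference (pm): O 63, P 111, K 196, Ge 121.
So from smallest to largest: O < P < Ge < K.

O < P < Ge < K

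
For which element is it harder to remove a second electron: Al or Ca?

Al

The second ionization energy removes an electron from the +1 ion. For each element: Al⁺ still has 2 valence electrons; Ca⁺ still has 1 valence electron.
All are still removing valence electrons, so compare the +1 ions as you would atoms: IE_2 generally rises across a period (higher Z_eff) and falls down a group (larger shell), subject to the usual subshell exceptions.
Valence configurations: Al⁺ [Ne]3s², Ca⁺ [Ar]4s¹.
Approximate IE_2 values (kJ/mol): Al 1817, Ca 1145.
So the second ionization energies run Ca < Al.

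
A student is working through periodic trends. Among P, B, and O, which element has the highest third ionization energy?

O

After 2 electrons have been removed, what remains? P²⁺ still has 3 valence electrons; B²⁺ still has 1 valence electron; O²⁺ still has 4 valence electrons.
All are still removing valence electrons, so compare the +2 ions as you would atoms: IE_3 generally rises across a period (higher Z_eff) and falls down a group (larger shell), subject to the usual subshell exceptions.
Valence configurations: P²⁺ [Ne]3s²3p¹, B²⁺ [He]2s¹, O²⁺ [He]2s²2p².
The numbers (kJ/mol): P 2914, B 3660, O 5300.
Hence IE_3: P < B < O.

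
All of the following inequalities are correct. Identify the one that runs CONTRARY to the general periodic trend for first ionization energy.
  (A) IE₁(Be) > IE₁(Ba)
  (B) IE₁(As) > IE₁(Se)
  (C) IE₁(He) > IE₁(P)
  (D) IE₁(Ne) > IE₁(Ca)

(B)

The general trend: first ionization energy increases across a period and decreases down a group.
(A) Be (period 2, group 2) vs Ba (period 6, group 2): the stated order agrees with the simple trend.
(B) As (period 4, group 15) vs Se (period 4, group 16): the stated order contradicts the simple trend.
(C) He (period 1, group 18) vs P (period 3, group 15): the stated order agrees with the simple trend.
(D) Ne (period 2, group 18) vs Ca (period 4, group 2): the stated order agrees with the simple trend.
The exception is (B): Se (4p⁴) ionizes more easily than half-filled As (4p³).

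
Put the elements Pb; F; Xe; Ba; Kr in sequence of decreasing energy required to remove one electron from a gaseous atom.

F > Kr > Xe > Pb > Ba

Across a period the outer electron is held more tightly (higher IE₁); down a group it sits in a higher shell, more shielded, and comes off more easily.
These span different periods and groups, so the two trends combine.
Pb > Ba: Pb lies to the right of Ba in period 6, so the across-period effect alone puts Pb higher.
Xe > Pb: both effects reinforce here, so Xe is clearly the higher of the two.
Kr > Xe: Kr sits above Xe in group 18, so the down-group effect alone puts Kr higher.
F > Kr: period and group pull opposite ways; the down-group shift dominates (1681 vs 1351 kJ/mol).
Approximate values (kJ/mol): F 1681, Kr 1351, Xe 1170, Ba 503, Pb 716.
So from highest to lowest: F > Kr > Xe > Pb > Ba.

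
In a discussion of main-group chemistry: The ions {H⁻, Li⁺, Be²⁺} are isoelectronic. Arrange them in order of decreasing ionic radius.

All of these have 2 electrons, so size is governed by nuclear charge alone: the more protons, the stronger the pull on the same electron cloud, and the smaller the ion.
Nuclear charges: Be²⁺ (Z=4), Li⁺ (Z=3), H⁻ (Z=1).
Largest to smallest: H⁻ > Li⁺ > Be²⁺.

H⁻ > Li⁺ > Be²⁺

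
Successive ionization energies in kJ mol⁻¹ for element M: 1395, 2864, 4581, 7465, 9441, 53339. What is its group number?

Group 15

Look for the largest jump between consecutive ionization energies: IE6/IE5 ≈ 5.6, far larger than any earlier ratio.
That jump marks the point where a core electron is being removed. So the atom has 5 valence electrons.
A main-group element with 5 valence electrons is in group 15.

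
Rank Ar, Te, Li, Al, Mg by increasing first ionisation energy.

Li, Al, Mg, Te, Ar

Li is in period 2, group 1; Mg is in period 3, group 2; Al is in period 3, group 13; Ar is in period 3, group 18; Te is in period 5, group 16.
IE₁ increases left→right with effective nuclear charge and decreases top→bottom as the valence shell moves farther out.
Here both period and group differ, so the two effects have to be weighed against each other.
Al > Li: the two effects oppose for this pair; the across-period effect wins (578 vs 520 kJ/mol).
Mg > Al: this pair runs against the simple trend — see the exception note.
Te > Mg: the two effects oppose for this pair; the across-period effect wins (869 vs 738 kJ/mol).
Ar > Te: both effects reinforce here, so Ar is clearly the higher of the two.
Note the exception: Mg has a higher first ionization energy than Al, contrary to the simple trend — Al's single 3p electron is easier to remove than one from Mg's filled 3s².
Tabulated first ionization energy (kJ/mol): Li 520, Mg 738, Al 578, Ar 1521, Te 869.
So from lowest to highest: Li < Al < Mg < Te < Ar.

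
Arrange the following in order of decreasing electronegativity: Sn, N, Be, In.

Be is in period 2, group 2; N is in period 2, group 15; In is in period 5, group 13; Sn is in period 5, group 14.
Smaller atoms with higher effective nuclear charge are more electronegative.
Neither a single period nor a single group — weigh both effects.
In > Be: period and group pull opposite ways; the across-period shift dominates (1.78 vs 1.57).
Sn > In: Sn lies to the right of In in period 5, so the across-period effect alone puts Sn higher.
N > Sn: relative to Sn, both the across-period and down-group shifts push N's electronegativity up.
Tabulated electronegativity (Pauling): Be 1.57, N 3.04, In 1.78, Sn 1.96.
So from highest to lowest: N > Sn > In > Be.

N, Sn, In, Be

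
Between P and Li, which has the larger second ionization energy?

Consider each +1 ion: P⁺ still has 4 valence electrons; Li⁺ is the bare [He] core.
Breaking into a closed-shell core is much more expensive than removing a leftover valence electron — Li has the largest IE_2 here.
Tabulated IE_2 (kJ/mol): P 1907, Li 7298.
Overall IE_2 order: P < Li.

Li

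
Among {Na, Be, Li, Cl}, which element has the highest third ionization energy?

The third ionization energy removes an electron from the +2 ion. For each element: Na²⁺ is already 1 electron into the core; Be²⁺ is the bare [He] core; Li²⁺ is already 1 electron into the core; Cl²⁺ still has 5 valence electrons.
Pulling an electron out of a noble-gas core costs far more than removing a remaining valence electron, so Na, Li and Be sit at the high end of IE_3.
Approximate IE_3 values (kJ/mol): Na 6910, Be 14849, Li 11815, Cl 3822.
Overall IE_3 order: Cl < Na < Li < Be.

Be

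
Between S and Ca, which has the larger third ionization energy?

After 2 electrons have been removed, what remains? S²⁺ still has 4 valence electrons; Ca²⁺ is the bare [Ar] core.
Breaking into a closed-shell core is much more expensive than removing a leftover valence electron — Ca has the largest IE_3 here.
The numbers (kJ/mol): S 3357, Ca 4912.
Hence IE_3: S < Ca.

Ca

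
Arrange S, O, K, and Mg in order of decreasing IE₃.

After 2 electrons have been removed, what remains? S²⁺ still has 4 valence electrons; O²⁺ still has 4 valence electrons; K²⁺ is already 1 electron into the core; Mg²⁺ is the bare [Ne] core.
Usually core removal costs more than valence removal, but here the competition is close: a tightly held n=2 valence electron can cost more to remove than an n=3 core electron, so the actual values have to decide it.
Valence configurations: S²⁺ [Ne]3s²3p², O²⁺ [He]2s²2p².
Tabulated IE_3 (kJ/mol): S 3357, O 5300, K 4420, Mg 7733.
Putting it together, IE_3: S < K < O < Mg.

Mg, O, K, S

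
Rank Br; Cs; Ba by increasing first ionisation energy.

Br is in period 4, group 17; Cs is in period 6, group 1; Ba is in period 6, group 2.
Across a period the outer electron is held more tightly (higher IE₁); down a group it sits in a higher shell, more shielded, and comes off more easily.
These span different periods and groups, so the two trends combine.
Ba > Cs: Ba lies to the right of Cs in period 6, so the across-period effect alone puts Ba higher.
Br > Ba: both effects reinforce here, so Br is clearly the higher of the two.
Approximate values (kJ/mol): Br 1140, Cs 376, Ba 503.
So from lowest to highest: Cs < Ba < Br.

Cs, Ba, Br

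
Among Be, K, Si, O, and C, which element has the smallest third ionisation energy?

Consider each +2 ion: Be²⁺ is the bare [He] core; K²⁺ is already 1 electron into the core; Si²⁺ still has 2 valence electrons; O²⁺ still has 4 valence electrons; C²⁺ still has 2 valence electrons.
Usually core removal costs more than valence removal, but here the competition is close: a tightly held n=2 valence electron can cost more to remove than an n=3 core electron, so the actual values have to decide it.
Valence configurations: Si²⁺ [Ne]3s², O²⁺ [He]2s²2p², C²⁺ [He]2s².
Tabulated IE_3 (kJ/mol): Be 14849, K 4420, Si 3232, O 5300, C 4620.
Overall IE_3 order: Si < K < C < O < Be.

Si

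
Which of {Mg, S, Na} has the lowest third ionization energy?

After 2 electrons have been removed, what remains? Mg²⁺ is the bare [Ne] core; S²⁺ still has 4 valence electrons; Na²⁺ is already 1 electron into the core.
Core electrons are held far more tightly than valence electrons, so Na and Mg top the IE_3 order.
Tabulated IE_3 (kJ/mol): Mg 7733, S 3357, Na 6910.
So the third ionization energies run S < Na < Mg.

S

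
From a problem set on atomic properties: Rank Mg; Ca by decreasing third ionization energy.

Mg > Ca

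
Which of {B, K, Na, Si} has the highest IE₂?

Na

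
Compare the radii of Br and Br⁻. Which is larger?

Br⁻

Forming Br⁻ adds 1 electron to Br. More electron–electron repulsion in the same shell, with unchanged nuclear charge, lets the cloud expand.
An anion is larger than its parent atom: Br⁻ > Br.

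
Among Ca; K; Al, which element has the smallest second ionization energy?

IE_2 is the cost of taking one more electron from the +1 cation: Ca⁺ still has 1 valence electron; K⁺ is the bare [Ar] core; Al⁺ still has 2 valence electrons.
Core electrons are held far more tightly than valence electrons, so K tops the IE_2 order.
Valence configurations: Ca⁺ [Ar]4s¹, Al⁺ [Ne]3s².
Tabulated IE_2 (kJ/mol): Ca 1145, K 3052, Al 1817.
Overall IE_2 order: Ca < Al < K.

Ca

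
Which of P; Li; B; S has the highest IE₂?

After 1 electron has been removed, what remains? P⁺ still has 4 valence electrons; Li⁺ is the bare [He] core; B⁺ still has 2 valence electrons; S⁺ still has 5 valence electrons.
Pulling an electron out of a noble-gas core costs far more than removing a remaining valence electron, so Li sits at the high end of IE_2.
Valence configurations: P⁺ [Ne]3s²3p², B⁺ [He]2s², S⁺ [Ne]3s²3p³.
Approximate IE_2 values (kJ/mol): P 1907, Li 7298, B 2427, S 2252.
Overall IE_2 order: P < S < B < Li.

Li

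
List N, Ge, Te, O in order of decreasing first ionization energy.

N is in period 2, group 15; O is in period 2, group 16; Ge is in period 4, group 14; Te is in period 5, group 16.
Removing the outermost electron gets harder across a period and easier down a group.
These span different periods and groups, so the two trends combine.
Te > Ge: period and group pull opposite ways; the across-period shift dominates (869 vs 762 kJ/mol).
O > Te: they share group 16; the group trend gives O the larger value.
N > O: this pair runs against the simple trend — see the exception note.
Note the exception: N has a higher first ionization energy than O, contrary to the simple trend — pairing an electron in O's 2p⁴ costs repulsion energy, so O ionizes more easily than half-filled N (2p³).
Tabulated first ionization energy (kJ/mol): N 1402, O 1314, Ge 762, Te 869.
So from highest to lowest: N > O > Te > Ge.

N > O > Te > Ge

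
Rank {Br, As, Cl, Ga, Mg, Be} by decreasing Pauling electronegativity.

Be is in period 2, group 2; Mg is in period 3, group 2; Cl is in period 3, group 17; Ga is in period 4, group 13; As is in period 4, group 15; Br is in period 4, group 17.
Electronegativity increases across a period and decreases down a group, tracking effective nuclear charge and atomic size.
Here both period and group differ, so the two effects have to be weighed against each other.
Be > Mg: Be sits above Mg in group 2, so the down-group effect alone puts Be higher.
Ga > Be: the two effects oppose for this pair; the across-period effect wins (1.81 vs 1.57).
As > Ga: As lies to the right of Ga in period 4, so the across-period effect alone puts As higher.
Br > As: both are in period 4; the period trend gives Br the larger value.
Cl > Br: Cl sits above Br in group 17, so the down-group effect alone puts Cl higher.
For reference (Pauling): Be 1.57, Mg 1.31, Cl 3.16, Ga 1.81, As 2.18, Br 2.96.
So from highest to lowest: Cl > Br > As > Ga > Be > Mg.

Cl > Br > As > Ga > Be > Mg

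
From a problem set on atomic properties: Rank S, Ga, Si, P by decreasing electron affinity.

Si is in period 3, group 14; P is in period 3, group 15; S is in period 3, group 16; Ga is in period 4, group 13.
Adding an electron releases more energy for atoms nearer the top right (short of the noble gases).
Neither a single period nor a single group — weigh both effects.
P > Ga: both effects reinforce here, so P is clearly the higher of the two.
Si > P: this pair runs against the simple trend — see the exception note.
S > Si: both are in period 3; the period trend gives S the larger value.
Note the exception: Si has a higher electron affinity than P, contrary to the simple trend — adding an electron to P's half-filled 3p³ is unfavourable, so Si (3p²) has the more exothermic EA.
For reference (kJ/mol): Si 134, P 72, S 200, Ga 29.
So from highest to lowest: S > Si > P > Ga.

S > Si > P > Ga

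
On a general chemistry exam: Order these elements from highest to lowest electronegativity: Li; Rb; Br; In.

Smaller atoms with higher effective nuclear charge are more electronegative.
Here both period and group differ, so the two effects have to be weighed against each other.
Li > Rb: Li sits above Rb in group 1, so the down-group effect alone puts Li higher.
In > Li: the two effects oppose for this pair; the across-period effect wins (1.78 vs 0.98).
Br > In: both effects reinforce here, so Br is clearly the higher of the two.
For reference (Pauling): Li 0.98, Br 2.96, Rb 0.82, In 1.78.
So from highest to lowest: Br > In > Li > Rb.

Br > In > Li > Rb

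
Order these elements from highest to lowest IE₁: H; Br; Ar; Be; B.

H is in period 1, group 1; Be is in period 2, group 2; B is in period 2, group 13; Ar is in period 3, group 18; Br is in period 4, group 17.
Removing the outermost electron gets harder across a period and easier down a group.
Here both period and group differ, so the two effects have to be weighed against each other.
Be > B: this pair runs against the simple trend — see the exception note.
Br > Be: period and group pull opposite ways; the across-period shift dominates (1140 vs 900 kJ/mol).
H > Br: the two effects oppose for this pair; the down-group effect wins (1312 vs 1140 kJ/mol).
Ar > H: period and group pull opposite ways; the across-period shift dominates (1521 vs 1312 kJ/mol).
Note the exception: Be has a higher first ionization energy than B, contrary to the simple trend — removing B's lone 2p electron is easier than breaking Be's filled 2s².
Approximate values (kJ/mol): H 1312, Be 900, B 801, Ar 1521, Br 1140.
So from highest to lowest: Ar > H > Br > Be > B.

Ar > H > Br > Be > B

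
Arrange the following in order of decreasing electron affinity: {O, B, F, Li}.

F > O > Li > B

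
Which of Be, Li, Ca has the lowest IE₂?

Ca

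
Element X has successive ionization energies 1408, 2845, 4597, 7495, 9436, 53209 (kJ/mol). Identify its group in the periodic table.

Look for the largest jump between consecutive ionization energies: IE6/IE5 ≈ 5.6, far larger than any earlier ratio.
That jump marks the point where a core electron is being removed. So the atom has 5 valence electrons.
A main-group element with 5 valence electrons is in group 15.

Group 15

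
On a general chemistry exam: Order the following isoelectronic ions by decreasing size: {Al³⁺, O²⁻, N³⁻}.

N³⁻ > O²⁻ > Al³⁺

All of these have 10 electrons, so size is governed by nuclear charge alone: the more protons, the stronger the pull on the same electron cloud, and the smaller the ion.
Nuclear charges: Al³⁺ (Z=13), O²⁻ (Z=8), N³⁻ (Z=7).
Largest to smallest: N³⁻ > O²⁻ > Al³⁺.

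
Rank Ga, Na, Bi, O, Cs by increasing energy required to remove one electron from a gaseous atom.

Cs < Na < Ga < Bi < O

O is in period 2, group 16; Na is in period 3, group 1; Ga is in period 4, group 13; Cs is in period 6, group 1; Bi is in period 6, group 15.
Removing the outermost electron gets harder across a period and easier down a group.
Neither a single period nor a single group — weigh both effects.
Na > Cs: Na sits above Cs in group 1, so the down-group effect alone puts Na higher.
Ga > Na: the two effects oppose for this pair; the across-period effect wins (579 vs 496 kJ/mol).
Bi > Ga: period and group pull opposite ways; the across-period shift dominates (703 vs 579 kJ/mol).
O > Bi: relative to Bi, both the across-period and down-group shifts push O's first ionization energy up.
For reference (kJ/mol): O 1314, Na 496, Ga 579, Cs 376, Bi 703.
So from lowest to highest: Cs < Na < Ga < Bi < O.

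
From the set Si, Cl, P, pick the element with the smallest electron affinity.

EA tends to increase across a period and decrease down a group, though the pattern is less regular than for IE or radius.
All lie in period 3; the across-period trend (electron affinity increases left to right) applies, with the exception below.
Note the exception: Si has a higher electron affinity than P, contrary to the simple trend — adding an electron to P's half-filled 3p³ is unfavourable, so Si (3p²) has the more exothermic EA.
Tabulated electron affinity (kJ/mol): Si 134, P 72, Cl 349.
The smallest electron affinity among these belongs to P.

P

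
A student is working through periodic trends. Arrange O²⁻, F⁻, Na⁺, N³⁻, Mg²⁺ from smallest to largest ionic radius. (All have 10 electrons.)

Mg²⁺, Na⁺, F⁻, O²⁻, N³⁻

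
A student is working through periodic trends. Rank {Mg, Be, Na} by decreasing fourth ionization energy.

Be > Mg > Na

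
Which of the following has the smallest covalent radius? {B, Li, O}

O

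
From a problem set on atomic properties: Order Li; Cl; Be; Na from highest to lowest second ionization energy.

IE_2 is the cost of taking one more electron from the +1 cation: Li⁺ is the bare [He] core; Cl⁺ still has 6 valence electrons; Be⁺ still has 1 valence electron; Na⁺ is the bare [Ne] core.
Breaking into a closed-shell core is much more expensive than removing a leftover valence electron — Na and Li have the largest IE_2 here.
Valence configurations: Cl⁺ [Ne]3s²3p⁴, Be⁺ [He]2s¹.
Approximate IE_2 values (kJ/mol): Li 7298, Cl 2298, Be 1757, Na 4562.
Hence IE_2: Be < Cl < Na < Li.

Li > Na > Cl > Be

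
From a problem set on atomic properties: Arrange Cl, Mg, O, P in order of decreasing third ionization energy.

Mg > O > Cl > P

After 2 electrons have been removed, what remains? Cl²⁺ still has 5 valence electrons; Mg²⁺ is the bare [Ne] core; O²⁺ still has 4 valence electrons; P²⁺ still has 3 valence electrons.
Breaking into a closed-shell core is much more expensive than removing a leftover valence electron — Mg has the largest IE_3 here.
Valence configurations: Cl²⁺ [Ne]3s²3p³, O²⁺ [He]2s²2p², P²⁺ [Ne]3s²3p¹.
The numbers (kJ/mol): Cl 3822, Mg 7733, O 5300, P 2914.
Putting it together, IE_3: P < Cl < O < Mg.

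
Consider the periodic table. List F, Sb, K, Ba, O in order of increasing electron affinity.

EA tends to increase across a period and decrease down a group, though the pattern is less regular than for IE or radius.
These span different periods and groups, so the two trends combine.
K > Ba: period and group pull opposite ways; the down-group shift dominates (48 vs 14 kJ/mol).
Sb > K: the two effects oppose for this pair; the across-period effect wins (103 vs 48 kJ/mol).
O > Sb: both effects reinforce here, so O is clearly the higher of the two.
F > O: F lies to the right of O in period 2, so the across-period effect alone puts F higher.
Approximate values (kJ/mol): O 141, F 328, K 48, Sb 103, Ba 14.
So from lowest to highest: Ba < K < Sb < O < F.

Ba, K, Sb, O, F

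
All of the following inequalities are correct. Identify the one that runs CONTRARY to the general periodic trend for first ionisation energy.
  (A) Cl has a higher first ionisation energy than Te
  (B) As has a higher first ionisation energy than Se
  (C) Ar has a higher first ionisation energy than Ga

(B)

The general trend: first ionisation energy increases across a period and decreases down a group.
(A) Cl (period 3, group 17) vs Te (period 5, group 16): the stated order agrees with the simple trend.
(B) As (period 4, group 15) vs Se (period 4, group 16): the stated order contradicts the simple trend.
(C) Ar (period 3, group 18) vs Ga (period 4, group 13): the stated order agrees with the simple trend.
The exception is (B): Se (4p⁴) ionizes more easily than half-filled As (4p³).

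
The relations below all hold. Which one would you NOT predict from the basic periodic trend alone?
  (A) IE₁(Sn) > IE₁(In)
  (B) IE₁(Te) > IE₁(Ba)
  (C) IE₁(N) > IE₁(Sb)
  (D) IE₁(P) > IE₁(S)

The general trend: first ionisation energy increases across a period and decreases down a group.
(A) Sn (period 5, group 14) vs In (period 5, group 13): the stated order agrees with the simple trend.
(B) Te (period 5, group 16) vs Ba (period 6, group 2): the stated order agrees with the simple trend.
(C) N (period 2, group 15) vs Sb (period 5, group 15): the stated order agrees with the simple trend.
(D) P (period 3, group 15) vs S (period 3, group 16): the stated order contradicts the simple trend.
The exception is (D): S (3p⁴) ionizes more easily than half-filled P (3p³) because the paired 3p electron in S is pushed out by e⁻–e⁻ repulsion.

(D)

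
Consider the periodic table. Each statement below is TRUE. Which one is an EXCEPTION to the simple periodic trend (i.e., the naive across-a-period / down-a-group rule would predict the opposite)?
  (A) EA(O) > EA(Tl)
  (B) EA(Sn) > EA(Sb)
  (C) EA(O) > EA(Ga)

(B)

The general trend: electron affinity increases across a period and decreases down a group.
(A) O (period 2, group 16) vs Tl (period 6, group 13): the stated order agrees with the simple trend.
(B) Sn (period 5, group 14) vs Sb (period 5, group 15): the stated order contradicts the simple trend.
(C) O (period 2, group 16) vs Ga (period 4, group 13): the stated order agrees with the simple trend.
The exception is (B): adding an electron to Sb's half-filled 5p³ is unfavourable, so Sn has the more exothermic EA.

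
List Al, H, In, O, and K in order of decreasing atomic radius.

K > In > Al > O > H

H is in period 1, group 1; O is in period 2, group 16; Al is in period 3, group 13; K is in period 4, group 1; In is in period 5, group 13.
Atomic radius shrinks across a period as nuclear charge pulls the same shell inward, and grows down a group as new shells are added.
Neither a single period nor a single group — weigh both effects.
O > H: the two effects oppose for this pair; the down-group effect wins (63 vs 32 pm).
Al > O: both effects reinforce here, so Al is clearly the larger of the two.
In > Al: In sits below Al in group 13, so the down-group effect alone puts In larger.
K > In: period and group pull opposite ways; the across-period shift dominates (196 vs 142 pm).
Tabulated atomic radius (pm): H 32, O 63, Al 126, K 196, In 142.
So from largest to smallest: K > In > Al > O > H.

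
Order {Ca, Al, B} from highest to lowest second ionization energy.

B > Al > Ca

Consider each +1 ion: Ca⁺ still has 1 valence electron; Al⁺ still has 2 valence electrons; B⁺ still has 2 valence electrons.
All are still removing valence electrons, so compare the +1 ions as you would atoms: IE_2 generally rises across a period (higher Z_eff) and falls down a group (larger shell), subject to the usual subshell exceptions.
Valence configurations: Ca⁺ [Ar]4s¹, Al⁺ [Ne]3s², B⁺ [He]2s².
Approximate IE_2 values (kJ/mol): Ca 1145, Al 1817, B 2427.
Overall IE_2 order: Ca < Al < B.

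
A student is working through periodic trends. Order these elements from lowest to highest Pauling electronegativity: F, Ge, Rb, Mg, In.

Rb < Mg < In < Ge < F

Atoms toward the upper right of the periodic table pull bonding electrons most strongly.
Here both period and group differ, so the two effects have to be weighed against each other.
Mg > Rb: relative to Rb, both the across-period and down-group shifts push Mg's electronegativity up.
In > Mg: period and group pull opposite ways; the across-period shift dominates (1.78 vs 1.31).
Ge > In: relative to In, both the across-period and down-group shifts push Ge's electronegativity up.
F > Ge: relative to Ge, both the across-period and down-group shifts push F's electronegativity up.
For reference (Pauling): F 3.98, Mg 1.31, Ge 2.01, Rb 0.82, In 1.78.
So from lowest to highest: Rb < Mg < In < Ge < F.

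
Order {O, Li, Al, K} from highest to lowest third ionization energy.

The third ionization energy removes an electron from the +2 ion. For each element: O²⁺ still has 4 valence electrons; Li²⁺ is already 1 electron into the core; Al²⁺ still has 1 valence electron; K²⁺ is already 1 electron into the core.
Usually core removal costs more than valence removal, but here the competition is close: a tightly held n=2 valence electron can cost more to remove than an n=3 core electron, so the actual values have to decide it.
Valence configurations: O²⁺ [He]2s²2p², Al²⁺ [Ne]3s¹.
Approximate IE_3 values (kJ/mol): O 5300, Li 11815, Al 2745, K 4420.
Overall IE_3 order: Al < K < O < Li.

Li > O > K > Al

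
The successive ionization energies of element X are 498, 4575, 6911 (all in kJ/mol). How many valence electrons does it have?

1

Look for the largest jump between consecutive ionization energies: IE2/IE1 ≈ 9.2, far larger than any earlier ratio.
That jump marks the point where a core electron is being removed. So the atom has 1 valence electron.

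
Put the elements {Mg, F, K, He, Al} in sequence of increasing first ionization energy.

K < Al < Mg < F < He

He is in period 1, group 18; F is in period 2, group 17; Mg is in period 3, group 2; Al is in period 3, group 13; K is in period 4, group 1.
IE₁ increases left→right with effective nuclear charge and decreases top→bottom as the valence shell moves farther out.
These span different periods and groups, so the two trends combine.
Al > K: relative to K, both the across-period and down-group shifts push Al's first ionization energy up.
Mg > Al: this pair runs against the simple trend — see the exception note.
F > Mg: relative to Mg, both the across-period and down-group shifts push F's first ionization energy up.
He > F: both effects reinforce here, so He is clearly the higher of the two.
Note the exception: Mg has a higher first ionization energy than Al, contrary to the simple trend — Al's single 3p electron is easier to remove than one from Mg's filled 3s².
Approximate values (kJ/mol): He 2372, F 1681, Mg 738, Al 578, K 419.
So from lowest to highest: K < Al < Mg < F < He.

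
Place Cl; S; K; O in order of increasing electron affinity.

K, O, S, Cl

Adding an electron releases more energy for atoms nearer the top right (short of the noble gases).
Neither a single period nor a single group — weigh both effects.
O > K: both effects reinforce here, so O is clearly the higher of the two.
S > O: this pair runs against the simple trend — see the exception note.
Cl > S: both are in period 3; the period trend gives Cl the larger value.
Note the exception: S has a higher electron affinity than O, contrary to the simple trend — the compact 2p subshell of O repels the added electron more than S's larger 3p does.
Approximate values (kJ/mol): O 141, S 200, Cl 349, K 48.
So from lowest to highest: K < O < S < Cl.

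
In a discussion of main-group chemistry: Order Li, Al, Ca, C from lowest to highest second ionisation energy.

Consider each +1 ion: Li⁺ is the bare [He] core; Al⁺ still has 2 valence electrons; Ca⁺ still has 1 valence electron; C⁺ still has 3 valence electrons.
Pulling an electron out of a noble-gas core costs far more than removing a remaining valence electron, so Li sits at the high end of IE_2.
Valence configurations: Al⁺ [Ne]3s², Ca⁺ [Ar]4s¹, C⁺ [He]2s²2p¹.
Tabulated IE_2 (kJ/mol): Li 7298, Al 1817, Ca 1145, C 2353.
Putting it together, IE_2: Ca < Al < C < Li.

Ca, Al, C, Li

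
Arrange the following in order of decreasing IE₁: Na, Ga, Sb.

Na is in period 3, group 1; Ga is in period 4, group 13; Sb is in period 5, group 15.
Removing the outermost electron gets harder across a period and easier down a group.
Neither a single period nor a single group — weigh both effects.
Ga > Na: period and group pull opposite ways; the across-period shift dominates (579 vs 496 kJ/mol).
Sb > Ga: period and group pull opposite ways; the across-period shift dominates (831 vs 579 kJ/mol).
For reference (kJ/mol): Na 496, Ga 579, Sb 831.
So from highest to lowest: Sb > Ga > Na.

Sb > Ga > Na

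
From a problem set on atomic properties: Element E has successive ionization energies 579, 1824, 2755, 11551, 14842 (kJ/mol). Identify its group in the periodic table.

Look for the largest jump between consecutive ionization energies: IE4/IE3 ≈ 4.2, far larger than any earlier ratio.
That jump marks the point where a core electron is being removed. So the atom has 3 valence electrons.
A main-group element with 3 valence electrons is in group 13.

Group 13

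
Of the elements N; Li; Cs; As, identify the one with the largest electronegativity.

N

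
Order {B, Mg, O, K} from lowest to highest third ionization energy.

B < K < O < Mg

IE_3 is the cost of taking one more electron from the +2 cation: B²⁺ still has 1 valence electron; Mg²⁺ is the bare [Ne] core; O²⁺ still has 4 valence electrons; K²⁺ is already 1 electron into the core.
Usually core removal costs more than valence removal, but here the competition is close: a tightly held n=2 valence electron can cost more to remove than an n=3 core electron, so the actual values have to decide it.
Valence configurations: B²⁺ [He]2s¹, O²⁺ [He]2s²2p².
Tabulated IE_3 (kJ/mol): B 3660, Mg 7733, O 5300, K 4420.
Overall IE_3 order: B < K < O < Mg.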